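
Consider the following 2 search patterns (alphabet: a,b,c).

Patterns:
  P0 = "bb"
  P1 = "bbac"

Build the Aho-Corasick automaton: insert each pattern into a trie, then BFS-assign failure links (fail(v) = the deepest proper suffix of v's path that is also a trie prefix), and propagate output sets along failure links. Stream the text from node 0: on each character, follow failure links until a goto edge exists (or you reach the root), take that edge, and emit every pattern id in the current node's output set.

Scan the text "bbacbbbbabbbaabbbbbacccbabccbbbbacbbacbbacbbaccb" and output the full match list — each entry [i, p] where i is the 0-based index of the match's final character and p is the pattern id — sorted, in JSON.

Build automaton:
Trie (insert patterns):
  0='ε' goto b→1
  1='b' goto b→2
  2='bb' goto a→3  ←P0
  3='bba' goto c→4
  4='bbac' goto ·  ←P1

BFS fail/out derivation:
  n1('b'): parent n0 fail=0; on 'b' 0 → fail=0;  out ∅∪∅=∅
  n2('bb'): parent n1 fail=0; on 'b' 0 → fail=1;  out {0}∪∅={0}
  n3('bba'): parent n2 fail=1; on 'a' 1→0 → fail=0;  out ∅∪∅=∅
  n4('bbac'): parent n3 fail=0; on 'c' 0 → fail=0;  out {1}∪∅={1}

Run:
[0] read 'b'  n0⇒n1
[1] read 'b'  n1⇒n2  ** P0@[0:1]
[2] read 'a'  n2⇒n3
[3] read 'c'  n3⇒n4  ** P1@[0:3]
[4] read 'b'  n4⇒n1 (via fail)
[5] read 'b'  n1⇒n2  ** P0@[4:5]
[6] read 'b'  n2⇒n2 (via fail)  ** P0@[5:6]
[7] read 'b'  n2⇒n2 (via fail)  ** P0@[6:7]
[8] read 'a'  n2⇒n3
[9] read 'b'  n3⇒n1 (via fail)
[10] read 'b'  n1⇒n2  ** P0@[9:10]
[11] read 'b'  n2⇒n2 (via fail)  ** P0@[10:11]
[12] read 'a'  n2⇒n3
[13] read 'a'  n3⇒n0 (via fail)
[14] read 'b'  n0⇒n1
[15] read 'b'  n1⇒n2  ** P0@[14:15]
[16] read 'b'  n2⇒n2 (via fail)  ** P0@[15:16]
[17] read 'b'  n2⇒n2 (via fail)  ** P0@[16:17]
[18] read 'b'  n2⇒n2 (via fail)  ** P0@[17:18]
[19] read 'a'  n2⇒n3
[20] read 'c'  n3⇒n4  ** P1@[17:20]
[21] read 'c'  n4⇒n0 (via fail)
[22] read 'c'  n0⇒n0
[23] read 'b'  n0⇒n1
[24] read 'a'  n1⇒n0 (via fail)
[25] read 'b'  n0⇒n1
[26] read 'c'  n1⇒n0 (via fail)
[27] read 'c'  n0⇒n0
[28] read 'b'  n0⇒n1
[29] read 'b'  n1⇒n2  ** P0@[28:29]
[30] read 'b'  n2⇒n2 (via fail)  ** P0@[29:30]
[31] read 'b'  n2⇒n2 (via fail)  ** P0@[30:31]
[32] read 'a'  n2⇒n3
[33] read 'c'  n3⇒n4  ** P1@[30:33]
[34] read 'b'  n4⇒n1 (via fail)
[35] read 'b'  n1⇒n2  ** P0@[34:35]
[36] read 'a'  n2⇒n3
[37] read 'c'  n3⇒n4  ** P1@[34:37]
[38] read 'b'  n4⇒n1 (via fail)
[39] read 'b'  n1⇒n2  ** P0@[38:39]
[40] read 'a'  n2⇒n3
[41] read 'c'  n3⇒n4  ** P1@[38:41]
[42] read 'b'  n4⇒n1 (via fail)
[43] read 'b'  n1⇒n2  ** P0@[42:43]
[44] read 'a'  n2⇒n3
[45] read 'c'  n3⇒n4  ** P1@[42:45]
[46] read 'c'  n4⇒n0 (via fail)
[47] read 'b'  n0⇒n1

Matches: [[1,0],[3,1],[5,0],[6,0],[7,0],[10,0],[11,0],[15,0],[16,0],[17,0],[18,0],[20,1],[29,0],[30,0],[31,0],[33,1],[35,0],[37,1],[39,0],[41,1],[43,0],[45,1]]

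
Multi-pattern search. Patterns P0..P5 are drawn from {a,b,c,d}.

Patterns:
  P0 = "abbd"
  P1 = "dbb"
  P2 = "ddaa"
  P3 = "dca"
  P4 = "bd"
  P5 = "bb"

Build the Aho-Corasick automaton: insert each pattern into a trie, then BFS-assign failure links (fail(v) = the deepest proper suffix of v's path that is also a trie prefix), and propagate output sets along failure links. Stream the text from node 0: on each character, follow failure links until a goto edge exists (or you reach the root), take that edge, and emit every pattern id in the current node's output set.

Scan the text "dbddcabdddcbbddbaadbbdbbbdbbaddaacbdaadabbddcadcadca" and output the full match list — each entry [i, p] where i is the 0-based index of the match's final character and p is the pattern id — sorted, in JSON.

Construct AC machine:
Trie (insert patterns):
  n0 'ε': a→1 b→13 d→5
  n1 'a': b→2
  n2 'ab': b→3
  n3 'abb': d→4
  n4 'abbd': ·  ←P0
  n5 'd': b→6 c→11 d→8
  n6 'db': b→7
  n7 'dbb': ·  ←P1
  n8 'dd': a→9
  n9 'dda': a→10
  n10 'ddaa': ·  ←P2
  n11 'dc': a→12
  n12 'dca': ·  ←P3
  n13 'b': b→15 d→14
  n14 'bd': ·  ←P4
  n15 'bb': ·  ←P5

Failure links (BFS by depth):
  n1('a'): parent n0 fail=0; on 'a' 0 → fail=0;  out ∅∪∅=∅
  n5('d'): parent n0 fail=0; on 'd' 0 → fail=0;  out ∅∪∅=∅
  n13('b'): parent n0 fail=0; on 'b' 0 → fail=0;  out ∅∪∅=∅
  n2('ab'): parent n1 fail=0; on 'b' 0 → fail=13;  out ∅∪∅=∅
  n6('db'): parent n5 fail=0; on 'b' 0 → fail=13;  out ∅∪∅=∅
  n8('dd'): parent n5 fail=0; on 'd' 0 → fail=5;  out ∅∪∅=∅
  n11('dc'): parent n5 fail=0; on 'c' 0 → fail=0;  out ∅∪∅=∅
  n14('bd'): parent n13 fail=0; on 'd' 0 → fail=5;  out {4}∪∅={4}
  n15('bb'): parent n13 fail=0; on 'b' 0 → fail=13;  out {5}∪∅={5}
  n3('abb'): parent n2 fail=13; on 'b' 13 → fail=15;  out ∅∪{5}={5}
  n7('dbb'): parent n6 fail=13; on 'b' 13 → fail=15;  out {1}∪{5}={1,5}
  n9('dda'): parent n8 fail=5; on 'a' 5→0 → fail=1;  out ∅∪∅=∅
  n12('dca'): parent n11 fail=0; on 'a' 0 → fail=1;  out {3}∪∅={3}
  n4('abbd'): parent n3 fail=15; on 'd' 15→13 → fail=14;  out {0}∪{4}={0,4}
  n10('ddaa'): parent n9 fail=1; on 'a' 1→0 → fail=1;  out {2}∪∅={2}

Run:
[0] read 'd'  n0⇒n5
[1] read 'b'  n5⇒n6
[2] read 'd'  n6⇒n14 (via fail)  emit P4@[1:2]
[3] read 'd'  n14⇒n8 (via fail)
[4] read 'c'  n8⇒n11 (via fail)
[5] read 'a'  n11⇒n12  emit P3@[3:5]
[6] read 'b'  n12⇒n2 (via fail)
[7] read 'd'  n2⇒n14 (via fail)  emit P4@[6:7]
[8] read 'd'  n14⇒n8 (via fail)
[9] read 'd'  n8⇒n8 (via fail)
[10] read 'c'  n8⇒n11 (via fail)
[11] read 'b'  n11⇒n13 (via fail)
[12] read 'b'  n13⇒n15  emit P5@[11:12]
[13] read 'd'  n15⇒n14 (via fail)  emit P4@[12:13]
[14] read 'd'  n14⇒n8 (via fail)
[15] read 'b'  n8⇒n6 (via fail)
[16] read 'a'  n6⇒n1 (via fail)
[17] read 'a'  n1⇒n1 (via fail)
[18] read 'd'  n1⇒n5 (via fail)
[19] read 'b'  n5⇒n6
[20] read 'b'  n6⇒n7  emit P1@[18:20],P5@[19:20]
[21] read 'd'  n7⇒n14 (via fail)  emit P4@[20:21]
[22] read 'b'  n14⇒n6 (via fail)
[23] read 'b'  n6⇒n7  emit P1@[21:23],P5@[22:23]
[24] read 'b'  n7⇒n15 (via fail)  emit P5@[23:24]
[25] read 'd'  n15⇒n14 (via fail)  emit P4@[24:25]
[26] read 'b'  n14⇒n6 (via fail)
[27] read 'b'  n6⇒n7  emit P1@[25:27],P5@[26:27]
[28] read 'a'  n7⇒n1 (via fail)
[29] read 'd'  n1⇒n5 (via fail)
[30] read 'd'  n5⇒n8
[31] read 'a'  n8⇒n9
[32] read 'a'  n9⇒n10  emit P2@[29:32]
[33] read 'c'  n10⇒n0 (via fail)
[34] read 'b'  n0⇒n13
[35] read 'd'  n13⇒n14  emit P4@[34:35]
[36] read 'a'  n14⇒n1 (via fail)
[37] read 'a'  n1⇒n1 (via fail)
[38] read 'd'  n1⇒n5 (via fail)
[39] read 'a'  n5⇒n1 (via fail)
[40] read 'b'  n1⇒n2
[41] read 'b'  n2⇒n3  emit P5@[40:41]
[42] read 'd'  n3⇒n4  emit P0@[39:42],P4@[41:42]
[43] read 'd'  n4⇒n8 (via fail)
[44] read 'c'  n8⇒n11 (via fail)
[45] read 'a'  n11⇒n12  emit P3@[43:45]
[46] read 'd'  n12⇒n5 (via fail)
[47] read 'c'  n5⇒n11
[48] read 'a'  n11⇒n12  emit P3@[46:48]
[49] read 'd'  n12⇒n5 (via fail)
[50] read 'c'  n5⇒n11
[51] read 'a'  n11⇒n12  emit P3@[49:51]

Result: [[2,4],[5,3],[7,4],[12,5],[13,4],[20,1],[20,5],[21,4],[23,1],[23,5],[24,5],[25,4],[27,1],[27,5],[32,2],[35,4],[41,5],[42,0],[42,4],[45,3],[48,3],[51,3]]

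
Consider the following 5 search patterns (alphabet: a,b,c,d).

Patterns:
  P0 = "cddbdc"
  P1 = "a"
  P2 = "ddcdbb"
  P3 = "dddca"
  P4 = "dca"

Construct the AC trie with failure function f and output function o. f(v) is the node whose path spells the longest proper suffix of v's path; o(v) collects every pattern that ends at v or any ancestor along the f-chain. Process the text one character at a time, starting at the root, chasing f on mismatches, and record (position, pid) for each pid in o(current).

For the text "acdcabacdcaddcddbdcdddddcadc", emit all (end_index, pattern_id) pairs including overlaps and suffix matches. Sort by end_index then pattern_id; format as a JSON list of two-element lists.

Build:
Trie (insert patterns):
  n0 'ε': a→7 c→1 d→8
  n1 'c': d→2
  n2 'cd': d→3
  n3 'cdd': b→4
  n4 'cddb': d→5
  n5 'cddbd': c→6
  n6 'cddbdc': ·  [P0 ends]
  n7 'a': ·  [P1 ends]
  n8 'd': c→17 d→9
  n9 'dd': c→10 d→14
  n10 'ddc': d→11
  n11 'ddcd': b→12
  n12 'ddcdb': b→13
  n13 'ddcdbb': ·  [P2 ends]
  n14 'ddd': c→15
  n15 'dddc': a→16
  n16 'dddca': ·  [P3 ends]
  n17 'dc': a→18
  n18 'dca': ·  [P4 ends]

BFS fail/out derivation:
  n1('c'): parent n0 fail=0; on 'c' 0 → fail=0;  out ∅∪∅=∅
  n7('a'): parent n0 fail=0; on 'a' 0 → fail=0;  out {1}∪∅={1}
  n8('d'): parent n0 fail=0; on 'd' 0 → fail=0;  out ∅∪∅=∅
  n2('cd'): parent n1 fail=0; on 'd' 0 → fail=8;  out ∅∪∅=∅
  n9('dd'): parent n8 fail=0; on 'd' 0 → fail=8;  out ∅∪∅=∅
  n17('dc'): parent n8 fail=0; on 'c' 0 → fail=1;  out ∅∪∅=∅
  n3('cdd'): parent n2 fail=8; on 'd' 8 → fail=9;  out ∅∪∅=∅
  n10('ddc'): parent n9 fail=8; on 'c' 8 → fail=17;  out ∅∪∅=∅
  n14('ddd'): parent n9 fail=8; on 'd' 8 → fail=9;  out ∅∪∅=∅
  n18('dca'): parent n17 fail=1; on 'a' 1→0 → fail=7;  out {4}∪{1}={1,4}
  n4('cddb'): parent n3 fail=9; on 'b' 9→8→0 → fail=0;  out ∅∪∅=∅
  n11('ddcd'): parent n10 fail=17; on 'd' 17→1 → fail=2;  out ∅∪∅=∅
  n15('dddc'): parent n14 fail=9; on 'c' 9 → fail=10;  out ∅∪∅=∅
  n5('cddbd'): parent n4 fail=0; on 'd' 0 → fail=8;  out ∅∪∅=∅
  n12('ddcdb'): parent n11 fail=2; on 'b' 2→8→0 → fail=0;  out ∅∪∅=∅
  n16('dddca'): parent n15 fail=10; on 'a' 10→17 → fail=18;  out {3}∪{1,4}={1,3,4}
  n6('cddbdc'): parent n5 fail=8; on 'c' 8 → fail=17;  out {0}∪∅={0}
  n13('ddcdbb'): parent n12 fail=0; on 'b' 0 → fail=0;  out {2}∪∅={2}

Run:
pos 0 'a': at 7  emit P1@[0:0]
pos 1 'c': at 1 (fail-walked)
pos 2 'd': at 2
pos 3 'c': at 17 (fail-walked)
pos 4 'a': at 18  emit P1@[4:4],P4@[2:4]
pos 5 'b': at 0 (fail-walked)
pos 6 'a': at 7  emit P1@[6:6]
pos 7 'c': at 1 (fail-walked)
pos 8 'd': at 2
pos 9 'c': at 17 (fail-walked)
pos 10 'a': at 18  emit P1@[10:10],P4@[8:10]
pos 11 'd': at 8 (fail-walked)
pos 12 'd': at 9
pos 13 'c': at 10
pos 14 'd': at 11
pos 15 'd': at 3 (fail-walked)
pos 16 'b': at 4
pos 17 'd': at 5
pos 18 'c': at 6  emit P0@[13:18]
pos 19 'd': at 2 (fail-walked)
pos 20 'd': at 3
pos 21 'd': at 14 (fail-walked)
pos 22 'd': at 14 (fail-walked)
pos 23 'd': at 14 (fail-walked)
pos 24 'c': at 15
pos 25 'a': at 16  emit P1@[25:25],P3@[21:25],P4@[23:25]
pos 26 'd': at 8 (fail-walked)
pos 27 'c': at 17

Result: [[0,1],[4,1],[4,4],[6,1],[10,1],[10,4],[18,0],[25,1],[25,3],[25,4]]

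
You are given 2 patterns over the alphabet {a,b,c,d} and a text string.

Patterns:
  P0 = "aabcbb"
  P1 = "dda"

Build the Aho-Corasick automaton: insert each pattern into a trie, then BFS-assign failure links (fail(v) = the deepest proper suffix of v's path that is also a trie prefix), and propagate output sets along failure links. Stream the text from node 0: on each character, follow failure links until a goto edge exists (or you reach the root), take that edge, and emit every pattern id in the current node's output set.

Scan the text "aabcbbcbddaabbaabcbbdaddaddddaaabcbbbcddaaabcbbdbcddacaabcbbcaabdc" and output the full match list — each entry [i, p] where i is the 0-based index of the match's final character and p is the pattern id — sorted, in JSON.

Construct AC machine:
Trie nodes:
  n0 'ε': a→1 d→7
  n1 'a': a→2
  n2 'aa': b→3
  n3 'aab': c→4
  n4 'aabc': b→5
  n5 'aabcb': b→6
  n6 'aabcbb': ·  [P0 ends]
  n7 'd': d→8
  n8 'dd': a→9
  n9 'dda': ·  [P1 ends]

BFS fail/out derivation:
  n1('a'): parent n0 fail=0; on 'a' 0 → fail=0;  out ∅∪∅=∅
  n7('d'): parent n0 fail=0; on 'd' 0 → fail=0;  out ∅∪∅=∅
  n2('aa'): parent n1 fail=0; on 'a' 0 → fail=1;  out ∅∪∅=∅
  n8('dd'): parent n7 fail=0; on 'd' 0 → fail=7;  out ∅∪∅=∅
  n3('aab'): parent n2 fail=1; on 'b' 1→0 → fail=0;  out ∅∪∅=∅
  n9('dda'): parent n8 fail=7; on 'a' 7→0 → fail=1;  out {1}∪∅={1}
  n4('aabc'): parent n3 fail=0; on 'c' 0 → fail=0;  out ∅∪∅=∅
  n5('aabcb'): parent n4 fail=0; on 'b' 0 → fail=0;  out ∅∪∅=∅
  n6('aabcbb'): parent n5 fail=0; on 'b' 0 → fail=0;  out {0}∪∅={0}

Scan:
i=0 'a': node 0→1
i=1 'a': node 1→2
i=2 'b': node 2→3
i=3 'c': node 3→4
i=4 'b': node 4→5
i=5 'b': node 5→6  emit P0@[0:5]
i=6 'c': node 6→0 (via fail)
i=7 'b': node 0→0
i=8 'd': node 0→7
i=9 'd': node 7→8
i=10 'a': node 8→9  emit P1@[8:10]
i=11 'a': node 9→2 (via fail)
i=12 'b': node 2→3
i=13 'b': node 3→0 (via fail)
i=14 'a': node 0→1
i=15 'a': node 1→2
i=16 'b': node 2→3
i=17 'c': node 3→4
i=18 'b': node 4→5
i=19 'b': node 5→6  emit P0@[14:19]
i=20 'd': node 6→7 (via fail)
i=21 'a': node 7→1 (via fail)
i=22 'd': node 1→7 (via fail)
i=23 'd': node 7→8
i=24 'a': node 8→9  emit P1@[22:24]
i=25 'd': node 9→7 (via fail)
i=26 'd': node 7→8
i=27 'd': node 8→8 (via fail)
i=28 'd': node 8→8 (via fail)
i=29 'a': node 8→9  emit P1@[27:29]
i=30 'a': node 9→2 (via fail)
i=31 'a': node 2→2 (via fail)
i=32 'b': node 2→3
i=33 'c': node 3→4
i=34 'b': node 4→5
i=35 'b': node 5→6  emit P0@[30:35]
i=36 'b': node 6→0 (via fail)
i=37 'c': node 0→0
i=38 'd': node 0→7
i=39 'd': node 7→8
i=40 'a': node 8→9  emit P1@[38:40]
i=41 'a': node 9→2 (via fail)
i=42 'a': node 2→2 (via fail)
i=43 'b': node 2→3
i=44 'c': node 3→4
i=45 'b': node 4→5
i=46 'b': node 5→6  emit P0@[41:46]
i=47 'd': node 6→7 (via fail)
i=48 'b': node 7→0 (via fail)
i=49 'c': node 0→0
i=50 'd': node 0→7
i=51 'd': node 7→8
i=52 'a': node 8→9  emit P1@[50:52]
i=53 'c': node 9→0 (via fail)
i=54 'a': node 0→1
i=55 'a': node 1→2
i=56 'b': node 2→3
i=57 'c': node 3→4
i=58 'b': node 4→5
i=59 'b': node 5→6  emit P0@[54:59]
i=60 'c': node 6→0 (via fail)
i=61 'a': node 0→1
i=62 'a': node 1→2
i=63 'b': node 2→3
i=64 'd': node 3→7 (via fail)
i=65 'c': node 7→0 (via fail)

Matches: [[5,0],[10,1],[19,0],[24,1],[29,1],[35,0],[40,1],[46,0],[52,1],[59,0]]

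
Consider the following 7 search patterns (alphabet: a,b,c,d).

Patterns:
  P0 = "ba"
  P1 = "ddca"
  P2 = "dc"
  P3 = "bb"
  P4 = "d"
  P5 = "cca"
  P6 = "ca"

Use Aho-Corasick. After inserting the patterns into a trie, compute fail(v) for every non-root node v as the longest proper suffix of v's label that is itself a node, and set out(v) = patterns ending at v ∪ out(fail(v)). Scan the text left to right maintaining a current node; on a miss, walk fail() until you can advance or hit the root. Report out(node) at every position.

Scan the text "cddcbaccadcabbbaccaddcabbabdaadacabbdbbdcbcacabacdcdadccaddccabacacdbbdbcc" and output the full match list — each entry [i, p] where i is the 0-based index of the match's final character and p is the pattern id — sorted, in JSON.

Construct AC machine:
Trie nodes:
  0='ε' goto b→1 c→9 d→3
  1='b' goto a→2 b→8
  2='ba' goto ·  [P0 ends]
  3='d' goto c→7 d→4  [P4 ends]
  4='dd' goto c→5
  5='ddc' goto a→6
  6='ddca' goto ·  [P1 ends]
  7='dc' goto ·  [P2 ends]
  8='bb' goto ·  [P3 ends]
  9='c' goto a→12 c→10
  10='cc' goto a→11
  11='cca' goto ·  [P5 ends]
  12='ca' goto ·  [P6 ends]

Failure links (BFS by depth):
  n1('b'): parent n0 fail=0; on 'b' 0 → fail=0;  out ∅∪∅=∅
  n3('d'): parent n0 fail=0; on 'd' 0 → fail=0;  out {4}∪∅={4}
  n9('c'): parent n0 fail=0; on 'c' 0 → fail=0;  out ∅∪∅=∅
  n2('ba'): parent n1 fail=0; on 'a' 0 → fail=0;  out {0}∪∅={0}
  n4('dd'): parent n3 fail=0; on 'd' 0 → fail=3;  out ∅∪{4}={4}
  n7('dc'): parent n3 fail=0; on 'c' 0 → fail=9;  out {2}∪∅={2}
  n8('bb'): parent n1 fail=0; on 'b' 0 → fail=1;  out {3}∪∅={3}
  n10('cc'): parent n9 fail=0; on 'c' 0 → fail=9;  out ∅∪∅=∅
  n12('ca'): parent n9 fail=0; on 'a' 0 → fail=0;  out {6}∪∅={6}
  n5('ddc'): parent n4 fail=3; on 'c' 3 → fail=7;  out ∅∪{2}={2}
  n11('cca'): parent n10 fail=9; on 'a' 9 → fail=12;  out {5}∪{6}={5,6}
  n6('ddca'): parent n5 fail=7; on 'a' 7→9 → fail=12;  out {1}∪{6}={1,6}

Scan:
i=0 'c': node 0→9
i=1 'd': node 9→3 (fail-walked)  → match P4@[1:1]
i=2 'd': node 3→4  → match P4@[2:2]
i=3 'c': node 4→5  → match P2@[2:3]
i=4 'b': node 5→1 (fail-walked)
i=5 'a': node 1→2  → match P0@[4:5]
i=6 'c': node 2→9 (fail-walked)
i=7 'c': node 9→10
i=8 'a': node 10→11  → match P5@[6:8],P6@[7:8]
i=9 'd': node 11→3 (fail-walked)  → match P4@[9:9]
i=10 'c': node 3→7  → match P2@[9:10]
i=11 'a': node 7→12 (fail-walked)  → match P6@[10:11]
i=12 'b': node 12→1 (fail-walked)
i=13 'b': node 1→8  → match P3@[12:13]
i=14 'b': node 8→8 (fail-walked)  → match P3@[13:14]
i=15 'a': node 8→2 (fail-walked)  → match P0@[14:15]
i=16 'c': node 2→9 (fail-walked)
i=17 'c': node 9→10
i=18 'a': node 10→11  → match P5@[16:18],P6@[17:18]
i=19 'd': node 11→3 (fail-walked)  → match P4@[19:19]
i=20 'd': node 3→4  → match P4@[20:20]
i=21 'c': node 4→5  → match P2@[20:21]
i=22 'a': node 5→6  → match P1@[19:22],P6@[21:22]
i=23 'b': node 6→1 (fail-walked)
i=24 'b': node 1→8  → match P3@[23:24]
i=25 'a': node 8→2 (fail-walked)  → match P0@[24:25]
i=26 'b': node 2→1 (fail-walked)
i=27 'd': node 1→3 (fail-walked)  → match P4@[27:27]
i=28 'a': node 3→0 (fail-walked)
i=29 'a': node 0→0
i=30 'd': node 0→3  → match P4@[30:30]
i=31 'a': node 3→0 (fail-walked)
i=32 'c': node 0→9
i=33 'a': node 9→12  → match P6@[32:33]
i=34 'b': node 12→1 (fail-walked)
i=35 'b': node 1→8  → match P3@[34:35]
i=36 'd': node 8→3 (fail-walked)  → match P4@[36:36]
i=37 'b': node 3→1 (fail-walked)
i=38 'b': node 1→8  → match P3@[37:38]
i=39 'd': node 8→3 (fail-walked)  → match P4@[39:39]
i=40 'c': node 3→7  → match P2@[39:40]
i=41 'b': node 7→1 (fail-walked)
i=42 'c': node 1→9 (fail-walked)
i=43 'a': node 9→12  → match P6@[42:43]
i=44 'c': node 12→9 (fail-walked)
i=45 'a': node 9→12  → match P6@[44:45]
i=46 'b': node 12→1 (fail-walked)
i=47 'a': node 1→2  → match P0@[46:47]
i=48 'c': node 2→9 (fail-walked)
i=49 'd': node 9→3 (fail-walked)  → match P4@[49:49]
i=50 'c': node 3→7  → match P2@[49:50]
i=51 'd': node 7→3 (fail-walked)  → match P4@[51:51]
i=52 'a': node 3→0 (fail-walked)
i=53 'd': node 0→3  → match P4@[53:53]
i=54 'c': node 3→7  → match P2@[53:54]
i=55 'c': node 7→10 (fail-walked)
i=56 'a': node 10→11  → match P5@[54:56],P6@[55:56]
i=57 'd': node 11→3 (fail-walked)  → match P4@[57:57]
i=58 'd': node 3→4  → match P4@[58:58]
i=59 'c': node 4→5  → match P2@[58:59]
i=60 'c': node 5→10 (fail-walked)
i=61 'a': node 10→11  → match P5@[59:61],P6@[60:61]
i=62 'b': node 11→1 (fail-walked)
i=63 'a': node 1→2  → match P0@[62:63]
i=64 'c': node 2→9 (fail-walked)
i=65 'a': node 9→12  → match P6@[64:65]
i=66 'c': node 12→9 (fail-walked)
i=67 'd': node 9→3 (fail-walked)  → match P4@[67:67]
i=68 'b': node 3→1 (fail-walked)
i=69 'b': node 1→8  → match P3@[68:69]
i=70 'd': node 8→3 (fail-walked)  → match P4@[70:70]
i=71 'b': node 3→1 (fail-walked)
i=72 'c': node 1→9 (fail-walked)
i=73 'c': node 9→10

Matches: [[1,4],[2,4],[3,2],[5,0],[8,5],[8,6],[9,4],[10,2],[11,6],[13,3],[14,3],[15,0],[18,5],[18,6],[19,4],[20,4],[21,2],[22,1],[22,6],[24,3],[25,0],[27,4],[30,4],[33,6],[35,3],[36,4],[38,3],[39,4],[40,2],[43,6],[45,6],[47,0],[49,4],[50,2],[51,4],[53,4],[54,2],[56,5],[56,6],[57,4],[58,4],[59,2],[61,5],[61,6],[63,0],[65,6],[67,4],[69,3],[70,4]]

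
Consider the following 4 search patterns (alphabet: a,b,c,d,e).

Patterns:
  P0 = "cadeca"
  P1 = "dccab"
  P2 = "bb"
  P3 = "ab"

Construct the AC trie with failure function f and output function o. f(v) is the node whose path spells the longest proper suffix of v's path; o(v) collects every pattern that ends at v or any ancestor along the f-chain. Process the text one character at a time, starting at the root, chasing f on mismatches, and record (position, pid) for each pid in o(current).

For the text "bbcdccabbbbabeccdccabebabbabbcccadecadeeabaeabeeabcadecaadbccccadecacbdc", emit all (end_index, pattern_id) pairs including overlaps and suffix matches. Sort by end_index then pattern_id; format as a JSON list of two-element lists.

Build automaton:
Trie (insert patterns):
  n0 'ε': a→14 b→12 c→1 d→7
  n1 'c': a→2
  n2 'ca': d→3
  n3 'cad': e→4
  n4 'cade': c→5
  n5 'cadec': a→6
  n6 'cadeca': ·  ←P0
  n7 'd': c→8
  n8 'dc': c→9
  n9 'dcc': a→10
  n10 'dcca': b→11
  n11 'dccab': ·  ←P1
  n12 'b': b→13
  n13 'bb': ·  ←P2
  n14 'a': b→15
  n15 'ab': ·  ←P3

Failure links (BFS by depth):
  fail(1) 'c': from fail(0)=0 chase 'c': 0 ⇒ 0;  out=∅∪out(0)=∅
  fail(7) 'd': from fail(0)=0 chase 'd': 0 ⇒ 0;  out=∅∪out(0)=∅
  fail(12) 'b': from fail(0)=0 chase 'b': 0 ⇒ 0;  out=∅∪out(0)=∅
  fail(14) 'a': from fail(0)=0 chase 'a': 0 ⇒ 0;  out=∅∪out(0)=∅
  fail(2) 'ca': from fail(1)=0 chase 'a': 0 ⇒ 14;  out=∅∪out(14)=∅
  fail(8) 'dc': from fail(7)=0 chase 'c': 0 ⇒ 1;  out=∅∪out(1)=∅
  fail(13) 'bb': from fail(12)=0 chase 'b': 0 ⇒ 12;  out={2}∪out(12)={2}
  fail(15) 'ab': from fail(14)=0 chase 'b': 0 ⇒ 12;  out={3}∪out(12)={3}
  fail(3) 'cad': from fail(2)=14 chase 'd': 14→0 ⇒ 7;  out=∅∪out(7)=∅
  fail(9) 'dcc': from fail(8)=1 chase 'c': 1→0 ⇒ 1;  out=∅∪out(1)=∅
  fail(4) 'cade': from fail(3)=7 chase 'e': 7→0 ⇒ 0;  out=∅∪out(0)=∅
  fail(10) 'dcca': from fail(9)=1 chase 'a': 1 ⇒ 2;  out=∅∪out(2)=∅
  fail(5) 'cadec': from fail(4)=0 chase 'c': 0 ⇒ 1;  out=∅∪out(1)=∅
  fail(11) 'dccab': from fail(10)=2 chase 'b': 2→14 ⇒ 15;  out={1}∪out(15)={1,3}
  fail(6) 'cadeca': from fail(5)=1 chase 'a': 1 ⇒ 2;  out={0}∪out(2)={0}

Scan:
[0] read 'b'  n0⇒n12
[1] read 'b'  n12⇒n13  → match P2@[0:1]
[2] read 'c'  n13⇒n1 (fail-walked)
[3] read 'd'  n1⇒n7 (fail-walked)
[4] read 'c'  n7⇒n8
[5] read 'c'  n8⇒n9
[6] read 'a'  n9⇒n10
[7] read 'b'  n10⇒n11  → match P1@[3:7],P3@[6:7]
[8] read 'b'  n11⇒n13 (fail-walked)  → match P2@[7:8]
[9] read 'b'  n13⇒n13 (fail-walked)  → match P2@[8:9]
[10] read 'b'  n13⇒n13 (fail-walked)  → match P2@[9:10]
[11] read 'a'  n13⇒n14 (fail-walked)
[12] read 'b'  n14⇒n15  → match P3@[11:12]
[13] read 'e'  n15⇒n0 (fail-walked)
[14] read 'c'  n0⇒n1
[15] read 'c'  n1⇒n1 (fail-walked)
[16] read 'd'  n1⇒n7 (fail-walked)
[17] read 'c'  n7⇒n8
[18] read 'c'  n8⇒n9
[19] read 'a'  n9⇒n10
[20] read 'b'  n10⇒n11  → match P1@[16:20],P3@[19:20]
[21] read 'e'  n11⇒n0 (fail-walked)
[22] read 'b'  n0⇒n12
[23] read 'a'  n12⇒n14 (fail-walked)
[24] read 'b'  n14⇒n15  → match P3@[23:24]
[25] read 'b'  n15⇒n13 (fail-walked)  → match P2@[24:25]
[26] read 'a'  n13⇒n14 (fail-walked)
[27] read 'b'  n14⇒n15  → match P3@[26:27]
[28] read 'b'  n15⇒n13 (fail-walked)  → match P2@[27:28]
[29] read 'c'  n13⇒n1 (fail-walked)
[30] read 'c'  n1⇒n1 (fail-walked)
[31] read 'c'  n1⇒n1 (fail-walked)
[32] read 'a'  n1⇒n2
[33] read 'd'  n2⇒n3
[34] read 'e'  n3⇒n4
[35] read 'c'  n4⇒n5
[36] read 'a'  n5⇒n6  → match P0@[31:36]
[37] read 'd'  n6⇒n3 (fail-walked)
[38] read 'e'  n3⇒n4
[39] read 'e'  n4⇒n0 (fail-walked)
[40] read 'a'  n0⇒n14
[41] read 'b'  n14⇒n15  → match P3@[40:41]
[42] read 'a'  n15⇒n14 (fail-walked)
[43] read 'e'  n14⇒n0 (fail-walked)
[44] read 'a'  n0⇒n14
[45] read 'b'  n14⇒n15  → match P3@[44:45]
[46] read 'e'  n15⇒n0 (fail-walked)
[47] read 'e'  n0⇒n0
[48] read 'a'  n0⇒n14
[49] read 'b'  n14⇒n15  → match P3@[48:49]
[50] read 'c'  n15⇒n1 (fail-walked)
[51] read 'a'  n1⇒n2
[52] read 'd'  n2⇒n3
[53] read 'e'  n3⇒n4
[54] read 'c'  n4⇒n5
[55] read 'a'  n5⇒n6  → match P0@[50:55]
[56] read 'a'  n6⇒n14 (fail-walked)
[57] read 'd'  n14⇒n7 (fail-walked)
[58] read 'b'  n7⇒n12 (fail-walked)
[59] read 'c'  n12⇒n1 (fail-walked)
[60] read 'c'  n1⇒n1 (fail-walked)
[61] read 'c'  n1⇒n1 (fail-walked)
[62] read 'c'  n1⇒n1 (fail-walked)
[63] read 'a'  n1⇒n2
[64] read 'd'  n2⇒n3
[65] read 'e'  n3⇒n4
[66] read 'c'  n4⇒n5
[67] read 'a'  n5⇒n6  → match P0@[62:67]
[68] read 'c'  n6⇒n1 (fail-walked)
[69] read 'b'  n1⇒n12 (fail-walked)
[70] read 'd'  n12⇒n7 (fail-walked)
[71] read 'c'  n7⇒n8

Matches: [[1,2],[7,1],[7,3],[8,2],[9,2],[10,2],[12,3],[20,1],[20,3],[24,3],[25,2],[27,3],[28,2],[36,0],[41,3],[45,3],[49,3],[55,0],[67,0]]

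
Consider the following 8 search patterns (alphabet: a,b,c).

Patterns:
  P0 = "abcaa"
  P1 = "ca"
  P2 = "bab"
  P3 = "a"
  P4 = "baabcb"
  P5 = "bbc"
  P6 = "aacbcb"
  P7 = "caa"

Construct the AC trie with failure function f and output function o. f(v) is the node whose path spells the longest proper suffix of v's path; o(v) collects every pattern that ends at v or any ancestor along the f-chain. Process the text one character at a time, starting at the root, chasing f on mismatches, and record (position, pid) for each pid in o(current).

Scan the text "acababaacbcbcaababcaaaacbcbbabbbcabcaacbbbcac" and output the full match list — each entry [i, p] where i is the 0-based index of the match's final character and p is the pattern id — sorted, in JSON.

Build automaton:
Trie (insert patterns):
  n0 'ε': a→1 b→8 c→6
  n1 'a': a→17 b→2  [P3 ends]
  n2 'ab': c→3
  n3 'abc': a→4
  n4 'abca': a→5
  n5 'abcaa': ·  [P0 ends]
  n6 'c': a→7
  n7 'ca': a→22  [P1 ends]
  n8 'b': a→9 b→15
  n9 'ba': a→11 b→10
  n10 'bab': ·  [P2 ends]
  n11 'baa': b→12
  n12 'baab': c→13
  n13 'baabc': b→14
  n14 'baabcb': ·  [P4 ends]
  n15 'bb': c→16
  n16 'bbc': ·  [P5 ends]
  n17 'aa': c→18
  n18 'aac': b→19
  n19 'aacb': c→20
  n20 'aacbc': b→21
  n21 'aacbcb': ·  [P6 ends]
  n22 'caa': ·  [P7 ends]

Failure links (BFS by depth):
  fail(1) 'a': from fail(0)=0 chase 'a': 0 ⇒ 0;  out={3}∪out(0)={3}
  fail(6) 'c': from fail(0)=0 chase 'c': 0 ⇒ 0;  out=∅∪out(0)=∅
  fail(8) 'b': from fail(0)=0 chase 'b': 0 ⇒ 0;  out=∅∪out(0)=∅
  fail(2) 'ab': from fail(1)=0 chase 'b': 0 ⇒ 8;  out=∅∪out(8)=∅
  fail(7) 'ca': from fail(6)=0 chase 'a': 0 ⇒ 1;  out={1}∪out(1)={1,3}
  fail(9) 'ba': from fail(8)=0 chase 'a': 0 ⇒ 1;  out=∅∪out(1)={3}
  fail(15) 'bb': from fail(8)=0 chase 'b': 0 ⇒ 8;  out=∅∪out(8)=∅
  fail(17) 'aa': from fail(1)=0 chase 'a': 0 ⇒ 1;  out=∅∪out(1)={3}
  fail(3) 'abc': from fail(2)=8 chase 'c': 8→0 ⇒ 6;  out=∅∪out(6)=∅
  fail(10) 'bab': from fail(9)=1 chase 'b': 1 ⇒ 2;  out={2}∪out(2)={2}
  fail(11) 'baa': from fail(9)=1 chase 'a': 1 ⇒ 17;  out=∅∪out(17)={3}
  fail(16) 'bbc': from fail(15)=8 chase 'c': 8→0 ⇒ 6;  out={5}∪out(6)={5}
  fail(18) 'aac': from fail(17)=1 chase 'c': 1→0 ⇒ 6;  out=∅∪out(6)=∅
  fail(22) 'caa': from fail(7)=1 chase 'a': 1 ⇒ 17;  out={7}∪out(17)={3,7}
  fail(4) 'abca': from fail(3)=6 chase 'a': 6 ⇒ 7;  out=∅∪out(7)={1,3}
  fail(12) 'baab': from fail(11)=17 chase 'b': 17→1 ⇒ 2;  out=∅∪out(2)=∅
  fail(19) 'aacb': from fail(18)=6 chase 'b': 6→0 ⇒ 8;  out=∅∪out(8)=∅
  fail(5) 'abcaa': from fail(4)=7 chase 'a': 7 ⇒ 22;  out={0}∪out(22)={0,3,7}
  fail(13) 'baabc': from fail(12)=2 chase 'c': 2 ⇒ 3;  out=∅∪out(3)=∅
  fail(20) 'aacbc': from fail(19)=8 chase 'c': 8→0 ⇒ 6;  out=∅∪out(6)=∅
  fail(14) 'baabcb': from fail(13)=3 chase 'b': 3→6→0 ⇒ 8;  out={4}∪out(8)={4}
  fail(21) 'aacbcb': from fail(20)=6 chase 'b': 6→0 ⇒ 8;  out={6}∪out(8)={6}

Scan:
pos 0 'a': at 1  ** P3@[0:0]
pos 1 'c': at 6 (fail-walked)
pos 2 'a': at 7  ** P1@[1:2],P3@[2:2]
pos 3 'b': at 2 (fail-walked)
pos 4 'a': at 9 (fail-walked)  ** P3@[4:4]
pos 5 'b': at 10  ** P2@[3:5]
pos 6 'a': at 9 (fail-walked)  ** P3@[6:6]
pos 7 'a': at 11  ** P3@[7:7]
pos 8 'c': at 18 (fail-walked)
pos 9 'b': at 19
pos 10 'c': at 20
pos 11 'b': at 21  ** P6@[6:11]
pos 12 'c': at 6 (fail-walked)
pos 13 'a': at 7  ** P1@[12:13],P3@[13:13]
pos 14 'a': at 22  ** P3@[14:14],P7@[12:14]
pos 15 'b': at 2 (fail-walked)
pos 16 'a': at 9 (fail-walked)  ** P3@[16:16]
pos 17 'b': at 10  ** P2@[15:17]
pos 18 'c': at 3 (fail-walked)
pos 19 'a': at 4  ** P1@[18:19],P3@[19:19]
pos 20 'a': at 5  ** P0@[16:20],P3@[20:20],P7@[18:20]
pos 21 'a': at 17 (fail-walked)  ** P3@[21:21]
pos 22 'a': at 17 (fail-walked)  ** P3@[22:22]
pos 23 'c': at 18
pos 24 'b': at 19
pos 25 'c': at 20
pos 26 'b': at 21  ** P6@[21:26]
pos 27 'b': at 15 (fail-walked)
pos 28 'a': at 9 (fail-walked)  ** P3@[28:28]
pos 29 'b': at 10  ** P2@[27:29]
pos 30 'b': at 15 (fail-walked)
pos 31 'b': at 15 (fail-walked)
pos 32 'c': at 16  ** P5@[30:32]
pos 33 'a': at 7 (fail-walked)  ** P1@[32:33],P3@[33:33]
pos 34 'b': at 2 (fail-walked)
pos 35 'c': at 3
pos 36 'a': at 4  ** P1@[35:36],P3@[36:36]
pos 37 'a': at 5  ** P0@[33:37],P3@[37:37],P7@[35:37]
pos 38 'c': at 18 (fail-walked)
pos 39 'b': at 19
pos 40 'b': at 15 (fail-walked)
pos 41 'b': at 15 (fail-walked)
pos 42 'c': at 16  ** P5@[40:42]
pos 43 'a': at 7 (fail-walked)  ** P1@[42:43],P3@[43:43]
pos 44 'c': at 6 (fail-walked)

Result: [[0,3],[2,1],[2,3],[4,3],[5,2],[6,3],[7,3],[11,6],[13,1],[13,3],[14,3],[14,7],[16,3],[17,2],[19,1],[19,3],[20,0],[20,3],[20,7],[21,3],[22,3],[26,6],[28,3],[29,2],[32,5],[33,1],[33,3],[36,1],[36,3],[37,0],[37,3],[37,7],[42,5],[43,1],[43,3]]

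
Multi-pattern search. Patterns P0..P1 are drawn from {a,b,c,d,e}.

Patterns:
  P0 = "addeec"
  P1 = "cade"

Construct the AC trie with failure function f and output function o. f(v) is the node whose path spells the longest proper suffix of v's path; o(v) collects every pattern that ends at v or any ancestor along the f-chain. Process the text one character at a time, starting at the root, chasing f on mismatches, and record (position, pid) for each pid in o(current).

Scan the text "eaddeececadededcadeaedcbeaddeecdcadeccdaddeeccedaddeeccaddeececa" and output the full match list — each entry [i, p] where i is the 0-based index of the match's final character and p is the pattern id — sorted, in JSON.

Build automaton:
Trie nodes:
  n0 'ε': a→1 c→7
  n1 'a': d→2
  n2 'ad': d→3
  n3 'add': e→4
  n4 'adde': e→5
  n5 'addee': c→6
  n6 'addeec': ·  [P0 ends]
  n7 'c': a→8
  n8 'ca': d→9
  n9 'cad': e→10
  n10 'cade': ·  [P1 ends]

BFS fail/out derivation:
  n1('a'): parent n0 fail=0; on 'a' 0 → fail=0;  out ∅∪∅=∅
  n7('c'): parent n0 fail=0; on 'c' 0 → fail=0;  out ∅∪∅=∅
  n2('ad'): parent n1 fail=0; on 'd' 0 → fail=0;  out ∅∪∅=∅
  n8('ca'): parent n7 fail=0; on 'a' 0 → fail=1;  out ∅∪∅=∅
  n3('add'): parent n2 fail=0; on 'd' 0 → fail=0;  out ∅∪∅=∅
  n9('cad'): parent n8 fail=1; on 'd' 1 → fail=2;  out ∅∪∅=∅
  n4('adde'): parent n3 fail=0; on 'e' 0 → fail=0;  out ∅∪∅=∅
  n10('cade'): parent n9 fail=2; on 'e' 2→0 → fail=0;  out {1}∪∅={1}
  n5('addee'): parent n4 fail=0; on 'e' 0 → fail=0;  out ∅∪∅=∅
  n6('addeec'): parent n5 fail=0; on 'c' 0 → fail=7;  out {0}∪∅={0}

Run:
pos 0 'e': at 0
pos 1 'a': at 1
pos 2 'd': at 2
pos 3 'd': at 3
pos 4 'e': at 4
pos 5 'e': at 5
pos 6 'c': at 6  emit P0@[1:6]
pos 7 'e': at 0 (via fail)
pos 8 'c': at 7
pos 9 'a': at 8
pos 10 'd': at 9
pos 11 'e': at 10  emit P1@[8:11]
pos 12 'd': at 0 (via fail)
pos 13 'e': at 0
pos 14 'd': at 0
pos 15 'c': at 7
pos 16 'a': at 8
pos 17 'd': at 9
pos 18 'e': at 10  emit P1@[15:18]
pos 19 'a': at 1 (via fail)
pos 20 'e': at 0 (via fail)
pos 21 'd': at 0
pos 22 'c': at 7
pos 23 'b': at 0 (via fail)
pos 24 'e': at 0
pos 25 'a': at 1
pos 26 'd': at 2
pos 27 'd': at 3
pos 28 'e': at 4
pos 29 'e': at 5
pos 30 'c': at 6  emit P0@[25:30]
pos 31 'd': at 0 (via fail)
pos 32 'c': at 7
pos 33 'a': at 8
pos 34 'd': at 9
pos 35 'e': at 10  emit P1@[32:35]
pos 36 'c': at 7 (via fail)
pos 37 'c': at 7 (via fail)
pos 38 'd': at 0 (via fail)
pos 39 'a': at 1
pos 40 'd': at 2
pos 41 'd': at 3
pos 42 'e': at 4
pos 43 'e': at 5
pos 44 'c': at 6  emit P0@[39:44]
pos 45 'c': at 7 (via fail)
pos 46 'e': at 0 (via fail)
pos 47 'd': at 0
pos 48 'a': at 1
pos 49 'd': at 2
pos 50 'd': at 3
pos 51 'e': at 4
pos 52 'e': at 5
pos 53 'c': at 6  emit P0@[48:53]
pos 54 'c': at 7 (via fail)
pos 55 'a': at 8
pos 56 'd': at 9
pos 57 'd': at 3 (via fail)
pos 58 'e': at 4
pos 59 'e': at 5
pos 60 'c': at 6  emit P0@[55:60]
pos 61 'e': at 0 (via fail)
pos 62 'c': at 7
pos 63 'a': at 8

Result: [[6,0],[11,1],[18,1],[30,0],[35,1],[44,0],[53,0],[60,0]]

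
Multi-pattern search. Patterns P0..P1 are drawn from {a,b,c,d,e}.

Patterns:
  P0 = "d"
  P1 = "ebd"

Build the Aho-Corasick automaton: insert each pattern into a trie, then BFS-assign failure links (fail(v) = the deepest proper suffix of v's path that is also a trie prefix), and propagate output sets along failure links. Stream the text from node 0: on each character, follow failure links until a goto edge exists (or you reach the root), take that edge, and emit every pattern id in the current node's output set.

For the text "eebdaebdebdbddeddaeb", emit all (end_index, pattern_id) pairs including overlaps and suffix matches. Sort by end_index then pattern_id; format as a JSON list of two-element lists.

Construct AC machine:
Trie nodes:
  n0 'ε': d→1 e→2
  n1 'd': ·  ←P0
  n2 'e': b→3
  n3 'eb': d→4
  n4 'ebd': ·  ←P1

Failure links (BFS by depth):
  fail(1) 'd': from fail(0)=0 chase 'd': 0 ⇒ 0;  out={0}∪out(0)={0}
  fail(2) 'e': from fail(0)=0 chase 'e': 0 ⇒ 0;  out=∅∪out(0)=∅
  fail(3) 'eb': from fail(2)=0 chase 'b': 0 ⇒ 0;  out=∅∪out(0)=∅
  fail(4) 'ebd': from fail(3)=0 chase 'd': 0 ⇒ 1;  out={1}∪out(1)={0,1}

Run:
i=0 'e': node 0→2
i=1 'e': node 2→2 (via fail)
i=2 'b': node 2→3
i=3 'd': node 3→4  ** P0@[3:3],P1@[1:3]
i=4 'a': node 4→0 (via fail)
i=5 'e': node 0→2
i=6 'b': node 2→3
i=7 'd': node 3→4  ** P0@[7:7],P1@[5:7]
i=8 'e': node 4→2 (via fail)
i=9 'b': node 2→3
i=10 'd': node 3→4  ** P0@[10:10],P1@[8:10]
i=11 'b': node 4→0 (via fail)
i=12 'd': node 0→1  ** P0@[12:12]
i=13 'd': node 1→1 (via fail)  ** P0@[13:13]
i=14 'e': node 1→2 (via fail)
i=15 'd': node 2→1 (via fail)  ** P0@[15:15]
i=16 'd': node 1→1 (via fail)  ** P0@[16:16]
i=17 'a': node 1→0 (via fail)
i=18 'e': node 0→2
i=19 'b': node 2→3

All matches (sorted): [[3,0],[3,1],[7,0],[7,1],[10,0],[10,1],[12,0],[13,0],[15,0],[16,0]]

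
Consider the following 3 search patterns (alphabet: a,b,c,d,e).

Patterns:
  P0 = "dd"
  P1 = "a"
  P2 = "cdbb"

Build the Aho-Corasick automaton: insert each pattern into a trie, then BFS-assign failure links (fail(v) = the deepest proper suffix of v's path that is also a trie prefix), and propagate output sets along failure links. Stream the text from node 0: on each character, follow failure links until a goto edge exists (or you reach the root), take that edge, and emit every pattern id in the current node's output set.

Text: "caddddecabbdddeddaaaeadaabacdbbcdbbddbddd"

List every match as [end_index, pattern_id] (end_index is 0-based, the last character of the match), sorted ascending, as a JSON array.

Construct AC machine:
Trie nodes:
  0='ε' goto a→3 c→4 d→1
  1='d' goto d→2
  2='dd' goto ·  ←P0
  3='a' goto ·  ←P1
  4='c' goto d→5
  5='cd' goto b→6
  6='cdb' goto b→7
  7='cdbb' goto ·  ←P2

BFS fail/out derivation:
  n1('d'): parent n0 fail=0; on 'd' 0 → fail=0;  out ∅∪∅=∅
  n3('a'): parent n0 fail=0; on 'a' 0 → fail=0;  out {1}∪∅={1}
  n4('c'): parent n0 fail=0; on 'c' 0 → fail=0;  out ∅∪∅=∅
  n2('dd'): parent n1 fail=0; on 'd' 0 → fail=1;  out {0}∪∅={0}
  n5('cd'): parent n4 fail=0; on 'd' 0 → fail=1;  out ∅∪∅=∅
  n6('cdb'): parent n5 fail=1; on 'b' 1→0 → fail=0;  out ∅∪∅=∅
  n7('cdbb'): parent n6 fail=0; on 'b' 0 → fail=0;  out {2}∪∅={2}

Text stream:
pos 0 'c': at 4
pos 1 'a': at 3 (via fail)  → match P1@[1:1]
pos 2 'd': at 1 (via fail)
pos 3 'd': at 2  → match P0@[2:3]
pos 4 'd': at 2 (via fail)  → match P0@[3:4]
pos 5 'd': at 2 (via fail)  → match P0@[4:5]
pos 6 'e': at 0 (via fail)
pos 7 'c': at 4
pos 8 'a': at 3 (via fail)  → match P1@[8:8]
pos 9 'b': at 0 (via fail)
pos 10 'b': at 0
pos 11 'd': at 1
pos 12 'd': at 2  → match P0@[11:12]
pos 13 'd': at 2 (via fail)  → match P0@[12:13]
pos 14 'e': at 0 (via fail)
pos 15 'd': at 1
pos 16 'd': at 2  → match P0@[15:16]
pos 17 'a': at 3 (via fail)  → match P1@[17:17]
pos 18 'a': at 3 (via fail)  → match P1@[18:18]
pos 19 'a': at 3 (via fail)  → match P1@[19:19]
pos 20 'e': at 0 (via fail)
pos 21 'a': at 3  → match P1@[21:21]
pos 22 'd': at 1 (via fail)
pos 23 'a': at 3 (via fail)  → match P1@[23:23]
pos 24 'a': at 3 (via fail)  → match P1@[24:24]
pos 25 'b': at 0 (via fail)
pos 26 'a': at 3  → match P1@[26:26]
pos 27 'c': at 4 (via fail)
pos 28 'd': at 5
pos 29 'b': at 6
pos 30 'b': at 7  → match P2@[27:30]
pos 31 'c': at 4 (via fail)
pos 32 'd': at 5
pos 33 'b': at 6
pos 34 'b': at 7  → match P2@[31:34]
pos 35 'd': at 1 (via fail)
pos 36 'd': at 2  → match P0@[35:36]
pos 37 'b': at 0 (via fail)
pos 38 'd': at 1
pos 39 'd': at 2  → match P0@[38:39]
pos 40 'd': at 2 (via fail)  → match P0@[39:40]

All matches (sorted): [[1,1],[3,0],[4,0],[5,0],[8,1],[12,0],[13,0],[16,0],[17,1],[18,1],[19,1],[21,1],[23,1],[24,1],[26,1],[30,2],[34,2],[36,0],[39,0],[40,0]]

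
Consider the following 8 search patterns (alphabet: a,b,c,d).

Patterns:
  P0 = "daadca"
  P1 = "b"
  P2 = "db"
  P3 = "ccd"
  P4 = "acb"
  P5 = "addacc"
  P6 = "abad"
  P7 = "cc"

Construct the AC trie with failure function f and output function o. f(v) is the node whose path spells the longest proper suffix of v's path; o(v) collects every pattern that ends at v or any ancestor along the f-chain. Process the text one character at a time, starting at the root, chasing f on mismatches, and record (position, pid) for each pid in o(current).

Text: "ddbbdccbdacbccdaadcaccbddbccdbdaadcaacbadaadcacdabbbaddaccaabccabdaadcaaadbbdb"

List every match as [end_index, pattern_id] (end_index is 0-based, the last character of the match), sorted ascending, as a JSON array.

Build:
Trie nodes:
  n0 'ε': a→12 b→7 c→9 d→1
  n1 'd': a→2 b→8
  n2 'da': a→3
  n3 'daa': d→4
  n4 'daad': c→5
  n5 'daadc': a→6
  n6 'daadca': ·  ←P0
  n7 'b': ·  ←P1
  n8 'db': ·  ←P2
  n9 'c': c→10
  n10 'cc': d→11  ←P7
  n11 'ccd': ·  ←P3
  n12 'a': b→20 c→13 d→15
  n13 'ac': b→14
  n14 'acb': ·  ←P4
  n15 'ad': d→16
  n16 'add': a→17
  n17 'adda': c→18
  n18 'addac': c→19
  n19 'addacc': ·  ←P5
  n20 'ab': a→21
  n21 'aba': d→22
  n22 'abad': ·  ←P6

BFS fail/out derivation:
  fail(1) 'd': from fail(0)=0 chase 'd': 0 ⇒ 0;  out=∅∪out(0)=∅
  fail(7) 'b': from fail(0)=0 chase 'b': 0 ⇒ 0;  out={1}∪out(0)={1}
  fail(9) 'c': from fail(0)=0 chase 'c': 0 ⇒ 0;  out=∅∪out(0)=∅
  fail(12) 'a': from fail(0)=0 chase 'a': 0 ⇒ 0;  out=∅∪out(0)=∅
  fail(2) 'da': from fail(1)=0 chase 'a': 0 ⇒ 12;  out=∅∪out(12)=∅
  fail(8) 'db': from fail(1)=0 chase 'b': 0 ⇒ 7;  out={2}∪out(7)={1,2}
  fail(10) 'cc': from fail(9)=0 chase 'c': 0 ⇒ 9;  out={7}∪out(9)={7}
  fail(13) 'ac': from fail(12)=0 chase 'c': 0 ⇒ 9;  out=∅∪out(9)=∅
  fail(15) 'ad': from fail(12)=0 chase 'd': 0 ⇒ 1;  out=∅∪out(1)=∅
  fail(20) 'ab': from fail(12)=0 chase 'b': 0 ⇒ 7;  out=∅∪out(7)={1}
  fail(3) 'daa': from fail(2)=12 chase 'a': 12→0 ⇒ 12;  out=∅∪out(12)=∅
  fail(11) 'ccd': from fail(10)=9 chase 'd': 9→0 ⇒ 1;  out={3}∪out(1)={3}
  fail(14) 'acb': from fail(13)=9 chase 'b': 9→0 ⇒ 7;  out={4}∪out(7)={1,4}
  fail(16) 'add': from fail(15)=1 chase 'd': 1→0 ⇒ 1;  out=∅∪out(1)=∅
  fail(21) 'aba': from fail(20)=7 chase 'a': 7→0 ⇒ 12;  out=∅∪out(12)=∅
  fail(4) 'daad': from fail(3)=12 chase 'd': 12 ⇒ 15;  out=∅∪out(15)=∅
  fail(17) 'adda': from fail(16)=1 chase 'a': 1 ⇒ 2;  out=∅∪out(2)=∅
  fail(22) 'abad': from fail(21)=12 chase 'd': 12 ⇒ 15;  out={6}∪out(15)={6}
  fail(5) 'daadc': from fail(4)=15 chase 'c': 15→1→0 ⇒ 9;  out=∅∪out(9)=∅
  fail(18) 'addac': from fail(17)=2 chase 'c': 2→12 ⇒ 13;  out=∅∪out(13)=∅
  fail(6) 'daadca': from fail(5)=9 chase 'a': 9→0 ⇒ 12;  out={0}∪out(12)={0}
  fail(19) 'addacc': from fail(18)=13 chase 'c': 13→9 ⇒ 10;  out={5}∪out(10)={5,7}

Run:
i=0 'd': node 0→1
i=1 'd': node 1→1 ·f
i=2 'b': node 1→8  ** P1@[2:2],P2@[1:2]
i=3 'b': node 8→7 ·f  ** P1@[3:3]
i=4 'd': node 7→1 ·f
i=5 'c': node 1→9 ·f
i=6 'c': node 9→10  ** P7@[5:6]
i=7 'b': node 10→7 ·f  ** P1@[7:7]
i=8 'd': node 7→1 ·f
i=9 'a': node 1→2
i=10 'c': node 2→13 ·f
i=11 'b': node 13→14  ** P1@[11:11],P4@[9:11]
i=12 'c': node 14→9 ·f
i=13 'c': node 9→10  ** P7@[12:13]
i=14 'd': node 10→11  ** P3@[12:14]
i=15 'a': node 11→2 ·f
i=16 'a': node 2→3
i=17 'd': node 3→4
i=18 'c': node 4→5
i=19 'a': node 5→6  ** P0@[14:19]
i=20 'c': node 6→13 ·f
i=21 'c': node 13→10 ·f  ** P7@[20:21]
i=22 'b': node 10→7 ·f  ** P1@[22:22]
i=23 'd': node 7→1 ·f
i=24 'd': node 1→1 ·f
i=25 'b': node 1→8  ** P1@[25:25],P2@[24:25]
i=26 'c': node 8→9 ·f
i=27 'c': node 9→10  ** P7@[26:27]
i=28 'd': node 10→11  ** P3@[26:28]
i=29 'b': node 11→8 ·f  ** P1@[29:29],P2@[28:29]
i=30 'd': node 8→1 ·f
i=31 'a': node 1→2
i=32 'a': node 2→3
i=33 'd': node 3→4
i=34 'c': node 4→5
i=35 'a': node 5→6  ** P0@[30:35]
i=36 'a': node 6→12 ·f
i=37 'c': node 12→13
i=38 'b': node 13→14  ** P1@[38:38],P4@[36:38]
i=39 'a': node 14→12 ·f
i=40 'd': node 12→15
i=41 'a': node 15→2 ·f
i=42 'a': node 2→3
i=43 'd': node 3→4
i=44 'c': node 4→5
i=45 'a': node 5→6  ** P0@[40:45]
i=46 'c': node 6→13 ·f
i=47 'd': node 13→1 ·f
i=48 'a': node 1→2
i=49 'b': node 2→20 ·f  ** P1@[49:49]
i=50 'b': node 20→7 ·f  ** P1@[50:50]
i=51 'b': node 7→7 ·f  ** P1@[51:51]
i=52 'a': node 7→12 ·f
i=53 'd': node 12→15
i=54 'd': node 15→16
i=55 'a': node 16→17
i=56 'c': node 17→18
i=57 'c': node 18→19  ** P5@[52:57],P7@[56:57]
i=58 'a': node 19→12 ·f
i=59 'a': node 12→12 ·f
i=60 'b': node 12→20  ** P1@[60:60]
i=61 'c': node 20→9 ·f
i=62 'c': node 9→10  ** P7@[61:62]
i=63 'a': node 10→12 ·f
i=64 'b': node 12→20  ** P1@[64:64]
i=65 'd': node 20→1 ·f
i=66 'a': node 1→2
i=67 'a': node 2→3
i=68 'd': node 3→4
i=69 'c': node 4→5
i=70 'a': node 5→6  ** P0@[65:70]
i=71 'a': node 6→12 ·f
i=72 'a': node 12→12 ·f
i=73 'd': node 12→15
i=74 'b': node 15→8 ·f  ** P1@[74:74],P2@[73:74]
i=75 'b': node 8→7 ·f  ** P1@[75:75]
i=76 'd': node 7→1 ·f
i=77 'b': node 1→8  ** P1@[77:77],P2@[76:77]

Result: [[2,1],[2,2],[3,1],[6,7],[7,1],[11,1],[11,4],[13,7],[14,3],[19,0],[21,7],[22,1],[25,1],[25,2],[27,7],[28,3],[29,1],[29,2],[35,0],[38,1],[38,4],[45,0],[49,1],[50,1],[51,1],[57,5],[57,7],[60,1],[62,7],[64,1],[70,0],[74,1],[74,2],[75,1],[77,1],[77,2]]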